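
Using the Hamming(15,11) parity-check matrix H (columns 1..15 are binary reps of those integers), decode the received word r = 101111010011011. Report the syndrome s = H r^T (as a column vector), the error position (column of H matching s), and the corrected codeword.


s = (1, 0, 1, 1)^T, error position = 11, corrected codeword c = 101111010001011

Compute s = H r^T mod 2 one row at a time:
  s_1 = 1 + 0 + 0 + 1 + 1 + 0 + 1 + 1 = 5 ≡ 1 (mod 2).
  s_2 = 1 + 1 + 1 + 0 + 1 + 0 + 1 + 1 = 6 ≡ 0 (mod 2).
  s_3 = 0 + 1 + 1 + 0 + 0 + 1 + 1 + 1 = 5 ≡ 1 (mod 2).
  s_4 = 1 + 1 + 1 + 0 + 0 + 1 + 0 + 1 = 5 ≡ 1 (mod 2).
s = (1, 0, 1, 1)^T — this equals column 11 of H (binary 1011), so error is at position 11.
Correct: flip bit 11 of r = 101111010011011 to get c = 101111010001011.


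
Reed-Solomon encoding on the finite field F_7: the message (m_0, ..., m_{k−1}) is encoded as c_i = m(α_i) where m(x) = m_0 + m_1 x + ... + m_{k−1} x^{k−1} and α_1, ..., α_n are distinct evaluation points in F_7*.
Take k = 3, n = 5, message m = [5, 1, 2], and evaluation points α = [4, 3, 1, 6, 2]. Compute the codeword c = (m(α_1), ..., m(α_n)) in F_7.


c = [6, 5, 1, 6, 1]

Message polynomial: m(x) = 5 + 1·x + 2·x^2 (mod 7).
For each evaluation point α_i, compute m(α_i) mod 7:
  α_1 = 4: Horner steps 2 → 2 → 6, so m(4) = 6.
  α_2 = 3: Horner steps 2 → 0 → 5, so m(3) = 5.
  α_3 = 1: Horner steps 2 → 3 → 1, so m(1) = 1.
  α_4 = 6: Horner steps 2 → 6 → 6, so m(6) = 6.
  α_5 = 2: Horner steps 2 → 5 → 1, so m(2) = 1.
Codeword c = [6, 5, 1, 6, 1] ∈ F_7^5.


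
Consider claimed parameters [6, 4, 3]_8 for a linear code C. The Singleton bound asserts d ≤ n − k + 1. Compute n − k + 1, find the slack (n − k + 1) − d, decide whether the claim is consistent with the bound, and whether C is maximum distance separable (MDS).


Singleton RHS = n − k + 1 = 3, slack = 0, bound satisfied, MDS.

Singleton bound: d ≤ n − k + 1.
Here n = 6, k = 4, so n − k + 1 = 3.
Given d = 3, check d ≤ 3: YES.
Slack = (n − k + 1) − d = 0.
The code is MDS (slack = 0).
Description: the claimed parameters are [6, 4, 3]_8; such a code would be MDS (meets Singleton bound).


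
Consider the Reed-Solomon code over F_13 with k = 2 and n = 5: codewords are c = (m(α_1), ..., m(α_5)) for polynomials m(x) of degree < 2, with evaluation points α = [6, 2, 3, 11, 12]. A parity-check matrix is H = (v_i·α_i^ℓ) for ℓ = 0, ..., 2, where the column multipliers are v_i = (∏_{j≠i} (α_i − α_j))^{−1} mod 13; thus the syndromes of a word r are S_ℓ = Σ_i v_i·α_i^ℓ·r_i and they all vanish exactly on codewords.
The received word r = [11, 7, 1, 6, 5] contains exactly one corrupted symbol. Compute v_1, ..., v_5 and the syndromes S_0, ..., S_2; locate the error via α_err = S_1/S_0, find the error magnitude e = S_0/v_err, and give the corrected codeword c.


S = (2, 4, 8), error at position 2, error magnitude e = 5, c = [11, 2, 1, 6, 5].

Step 1: column multipliers v_i = (∏_{j≠i}(α_i − α_j))^{−1} mod 13.
  i = 1 (α = 6): (6−2)(6−3)(6−11)(6−12) = 4·3·(−5)·(−6) = 360 ≡ 9, so v_1 = 9^{−1} = 3 (mod 13).
  i = 2 (α = 2): (2−6)(2−3)(2−11)(2−12) = (−4)·(−1)·(−9)·(−10) = 360 ≡ 9, so v_2 = 9^{−1} = 3 (mod 13).
  i = 3 (α = 3): (3−6)(3−2)(3−11)(3−12) = (−3)·1·(−8)·(−9) = −216 ≡ 5, so v_3 = 5^{−1} = 8 (mod 13).
  i = 4 (α = 11): (11−6)(11−2)(11−3)(11−12) = 5·9·8·(−1) = −360 ≡ 4, so v_4 = 4^{−1} = 10 (mod 13).
  i = 5 (α = 12): (12−6)(12−2)(12−3)(12−11) = 6·10·9·1 = 540 ≡ 7, so v_5 = 7^{−1} = 2 (mod 13).
  v = [3, 3, 8, 10, 2].
Step 2: syndromes of r = [11, 7, 1, 6, 5] (all sums mod 13).
  S_0 = Σ v_i r_i = 3·11 + 3·7 + 8·1 + 10·6 + 2·5 = 132 ≡ 2.
  S_1 = Σ v_i α_i r_i = 3·6·11 + 3·2·7 + 8·3·1 + 10·11·6 + 2·12·5 = 1044 ≡ 4.
  α_i^2 mod 13 = [10, 4, 9, 4, 1].
  S_2 = Σ v_i α_i^2 r_i = 3·10·11 + 3·4·7 + 8·9·1 + 10·4·6 + 2·1·5 = 736 ≡ 8.
  S = (2, 4, 8) ≠ 0, so r is not a codeword (an error is present).
Step 3: locate the error. For a single error e at position i, S_ℓ = v_i·e·α_i^ℓ, so α_err = S_1/S_0.
  S_0^{−1} = 2^{−1} = 7 (mod 13), so α_err = 4·7 = 28 ≡ 2 = α_2. Error position i = 2.
  Consistency check: S_2/S_1 = 8·10 = 80 ≡ 2 = α_err ✓ (single-error assumption holds).
Step 4: error magnitude e = S_0/v_2 = S_0·∏_{j≠2}(α_2 − α_j) = 2·9 = 18 ≡ 5 (mod 13).
Step 5: correct position 2: c_2 = r_2 − e = 7 − 5 ≡ 2 (mod 13). Hence c = [11, 2, 1, 6, 5].
  Check: interpolating c through the α_i gives m(x) = 4 + 12·x (degree < 2) with m(α_i) = c_i for every i, so c is indeed a codeword.


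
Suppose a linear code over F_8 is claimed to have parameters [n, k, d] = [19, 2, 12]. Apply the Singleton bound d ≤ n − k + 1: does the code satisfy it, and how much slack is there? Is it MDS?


Singleton RHS = n − k + 1 = 18, slack = 6, bound satisfied, not MDS.

Singleton bound: d ≤ n − k + 1.
Here n = 19, k = 2, so n − k + 1 = 18.
Given d = 12, check d ≤ 18: YES.
Slack = (n − k + 1) − d = 6.
The code is NOT MDS (slack = 6 > 0).
Description: the claimed parameters are [19, 2, 12]_8; such a code would be non-MDS.


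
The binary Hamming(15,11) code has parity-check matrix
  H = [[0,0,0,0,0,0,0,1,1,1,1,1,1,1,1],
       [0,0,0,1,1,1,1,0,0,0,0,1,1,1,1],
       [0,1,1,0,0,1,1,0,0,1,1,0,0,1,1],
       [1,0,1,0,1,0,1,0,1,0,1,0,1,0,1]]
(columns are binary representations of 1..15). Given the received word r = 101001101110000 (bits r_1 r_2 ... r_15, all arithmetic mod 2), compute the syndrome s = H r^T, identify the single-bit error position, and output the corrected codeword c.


s = (1, 0, 1, 1)^T, error position = 11, corrected codeword c = 101001101100000

Compute s = H r^T mod 2 one row at a time:
  s_1 = 0 + 1 + 1 + 1 + 0 + 0 + 0 + 0 = 3 ≡ 1 (mod 2).
  s_2 = 0 + 0 + 1 + 1 + 0 + 0 + 0 + 0 = 2 ≡ 0 (mod 2).
  s_3 = 0 + 1 + 1 + 1 + 1 + 1 + 0 + 0 = 5 ≡ 1 (mod 2).
  s_4 = 1 + 1 + 0 + 1 + 1 + 1 + 0 + 0 = 5 ≡ 1 (mod 2).
s = (1, 0, 1, 1)^T — this equals column 11 of H (binary 1011), so error is at position 11.
Correct: flip bit 11 of r = 101001101110000 to get c = 101001101100000.


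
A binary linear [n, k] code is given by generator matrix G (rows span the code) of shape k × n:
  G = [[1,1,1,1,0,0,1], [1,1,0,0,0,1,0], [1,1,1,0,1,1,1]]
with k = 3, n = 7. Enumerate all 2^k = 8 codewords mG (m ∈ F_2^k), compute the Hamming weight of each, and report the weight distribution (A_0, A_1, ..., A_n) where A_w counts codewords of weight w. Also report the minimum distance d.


Weight distribution: A_0 = 1, A_3 = 3, A_4 = 2, A_5 = 1, A_6 = 1. Minimum distance d = 3.

Enumerate all 2^3 = 8 messages m ∈ F_2^3.
For each, compute codeword c = mG in F_2^7, then tally its weight.
  m = 000 → c = 0000000, weight = 0.
  m = 100 → c = 1111001, weight = 5.
  m = 010 → c = 1100010, weight = 3.
  m = 110 → c = 0011011, weight = 4.
  m = 001 → c = 1110111, weight = 6.
  m = 101 → c = 0001110, weight = 3.
  m = 011 → c = 0010101, weight = 3.
  m = 111 → c = 1101100, weight = 4.
Tally weights:
  weight 0: 1 codewords.
  weight 3: 3 codewords.
  weight 4: 2 codewords.
  weight 5: 1 codewords.
  weight 6: 1 codewords.
Minimum distance d = smallest w > 0 with A_w > 0 = 3.
Sanity: Σ A_w = 8 = 2^3 = 8 ✓.


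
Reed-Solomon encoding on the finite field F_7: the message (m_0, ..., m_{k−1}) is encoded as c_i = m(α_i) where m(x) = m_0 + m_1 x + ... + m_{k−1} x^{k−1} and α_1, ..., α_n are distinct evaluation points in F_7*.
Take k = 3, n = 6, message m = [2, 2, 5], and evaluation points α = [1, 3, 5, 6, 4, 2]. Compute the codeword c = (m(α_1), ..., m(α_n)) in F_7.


c = [2, 4, 4, 5, 6, 5]

Message polynomial: m(x) = 2 + 2·x + 5·x^2 (mod 7).
For each evaluation point α_i, compute m(α_i) mod 7:
  α_1 = 1: Horner steps 5 → 0 → 2, so m(1) = 2.
  α_2 = 3: Horner steps 5 → 3 → 4, so m(3) = 4.
  α_3 = 5: Horner steps 5 → 6 → 4, so m(5) = 4.
  α_4 = 6: Horner steps 5 → 4 → 5, so m(6) = 5.
  α_5 = 4: Horner steps 5 → 1 → 6, so m(4) = 6.
  α_6 = 2: Horner steps 5 → 5 → 5, so m(2) = 5.
Codeword c = [2, 4, 4, 5, 6, 5] ∈ F_7^6.


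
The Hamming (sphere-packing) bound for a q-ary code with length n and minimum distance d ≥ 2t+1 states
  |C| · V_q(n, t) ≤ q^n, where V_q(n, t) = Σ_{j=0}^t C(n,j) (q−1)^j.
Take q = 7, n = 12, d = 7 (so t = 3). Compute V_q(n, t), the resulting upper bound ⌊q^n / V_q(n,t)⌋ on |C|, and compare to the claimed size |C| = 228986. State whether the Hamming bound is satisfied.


V_q(n, t) = 49969, q^n = 13841287201, Hamming bound = 276997, |C| = 228986 ≤ bound (satisfied).

Step 1: Compute V_q(n, t) = Σ_{j=0}^3 C(n, j) (q−1)^j.
  j = 0: C(12,0)·(6)^0 = 1·1 = 1.
  j = 1: C(12,1)·(6)^1 = 12·6 = 72.
  j = 2: C(12,2)·(6)^2 = 66·36 = 2376.
  j = 3: C(12,3)·(6)^3 = 220·216 = 47520.
  V_q(n, t) = 1 + 72 + 2376 + 47520 = 49969.
Step 2: q^n = 7^12 = 13841287201.
Step 3: Hamming bound ⌊q^n / V_q(n,t)⌋ = ⌊13841287201/49969⌋ = 276997.
Step 4: Compare |C| = 228986 to 276997: satisfied.
The claimed |C| lies below the Hamming bound.


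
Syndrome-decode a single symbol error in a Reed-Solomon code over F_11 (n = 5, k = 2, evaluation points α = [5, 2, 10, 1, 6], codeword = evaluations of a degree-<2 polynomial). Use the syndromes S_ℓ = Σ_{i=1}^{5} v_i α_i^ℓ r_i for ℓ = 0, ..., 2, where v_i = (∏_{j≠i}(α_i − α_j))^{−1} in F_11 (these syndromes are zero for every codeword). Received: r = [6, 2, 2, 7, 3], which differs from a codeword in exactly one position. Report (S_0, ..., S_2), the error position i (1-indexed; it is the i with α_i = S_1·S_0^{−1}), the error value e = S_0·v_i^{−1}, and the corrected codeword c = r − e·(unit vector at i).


S = (3, 6, 1), error at position 2, error magnitude e = 9, c = [6, 4, 2, 7, 3].

Step 1: column multipliers v_i = (∏_{j≠i}(α_i − α_j))^{−1} mod 11.
  i = 1 (α = 5): (5−2)(5−10)(5−1)(5−6) = 3·(−5)·4·(−1) = 60 ≡ 5, so v_1 = 5^{−1} = 9 (mod 11).
  i = 2 (α = 2): (2−5)(2−10)(2−1)(2−6) = (−3)·(−8)·1·(−4) = −96 ≡ 3, so v_2 = 3^{−1} = 4 (mod 11).
  i = 3 (α = 10): (10−5)(10−2)(10−1)(10−6) = 5·8·9·4 = 1440 ≡ 10, so v_3 = 10^{−1} = 10 (mod 11).
  i = 4 (α = 1): (1−5)(1−2)(1−10)(1−6) = (−4)·(−1)·(−9)·(−5) = 180 ≡ 4, so v_4 = 4^{−1} = 3 (mod 11).
  i = 5 (α = 6): (6−5)(6−2)(6−10)(6−1) = 1·4·(−4)·5 = −80 ≡ 8, so v_5 = 8^{−1} = 7 (mod 11).
  v = [9, 4, 10, 3, 7].
Step 2: syndromes of r = [6, 2, 2, 7, 3] (all sums mod 11).
  S_0 = Σ v_i r_i = 9·6 + 4·2 + 10·2 + 3·7 + 7·3 = 124 ≡ 3.
  S_1 = Σ v_i α_i r_i = 9·5·6 + 4·2·2 + 10·10·2 + 3·1·7 + 7·6·3 = 633 ≡ 6.
  α_i^2 mod 11 = [3, 4, 1, 1, 3].
  S_2 = Σ v_i α_i^2 r_i = 9·3·6 + 4·4·2 + 10·1·2 + 3·1·7 + 7·3·3 = 298 ≡ 1.
  S = (3, 6, 1) ≠ 0, so r is not a codeword (an error is present).
Step 3: locate the error. For a single error e at position i, S_ℓ = v_i·e·α_i^ℓ, so α_err = S_1/S_0.
  S_0^{−1} = 3^{−1} = 4 (mod 11), so α_err = 6·4 = 24 ≡ 2 = α_2. Error position i = 2.
  Consistency check: S_2/S_1 = 1·2 = 2 ≡ 2 = α_err ✓ (single-error assumption holds).
Step 4: error magnitude e = S_0/v_2 = S_0·∏_{j≠2}(α_2 − α_j) = 3·3 = 9 ≡ 9 (mod 11).
Step 5: correct position 2: c_2 = r_2 − e = 2 − 9 ≡ 4 (mod 11). Hence c = [6, 4, 2, 7, 3].
  Check: interpolating c through the α_i gives m(x) = 10 + 8·x (degree < 2) with m(α_i) = c_i for every i, so c is indeed a codeword.


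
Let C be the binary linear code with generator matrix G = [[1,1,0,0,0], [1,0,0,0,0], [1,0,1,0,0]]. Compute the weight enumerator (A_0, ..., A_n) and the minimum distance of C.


Weight distribution: A_0 = 1, A_1 = 3, A_2 = 3, A_3 = 1. Minimum distance d = 1.

Enumerate all 2^3 = 8 messages m ∈ F_2^3.
For each, compute codeword c = mG in F_2^5, then tally its weight.
  m = 000 → c = 00000, weight = 0.
  m = 100 → c = 11000, weight = 2.
  m = 010 → c = 10000, weight = 1.
  m = 110 → c = 01000, weight = 1.
  m = 001 → c = 10100, weight = 2.
  m = 101 → c = 01100, weight = 2.
  m = 011 → c = 00100, weight = 1.
  m = 111 → c = 11100, weight = 3.
Tally weights:
  weight 0: 1 codewords.
  weight 1: 3 codewords.
  weight 2: 3 codewords.
  weight 3: 1 codewords.
Minimum distance d = smallest w > 0 with A_w > 0 = 1.
Sanity: Σ A_w = 8 = 2^3 = 8 ✓.


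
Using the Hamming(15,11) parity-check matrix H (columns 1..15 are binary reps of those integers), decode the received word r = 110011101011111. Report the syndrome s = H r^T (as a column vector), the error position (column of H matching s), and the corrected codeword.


s = (0, 1, 0, 1)^T, error position = 5, corrected codeword c = 110001101011111

Compute s = H r^T mod 2 one row at a time:
  s_1 = 0 + 1 + 0 + 1 + 1 + 1 + 1 + 1 = 6 ≡ 0 (mod 2).
  s_2 = 0 + 1 + 1 + 1 + 1 + 1 + 1 + 1 = 7 ≡ 1 (mod 2).
  s_3 = 1 + 0 + 1 + 1 + 0 + 1 + 1 + 1 = 6 ≡ 0 (mod 2).
  s_4 = 1 + 0 + 1 + 1 + 1 + 1 + 1 + 1 = 7 ≡ 1 (mod 2).
s = (0, 1, 0, 1)^T — this equals column 5 of H (binary 0101), so error is at position 5.
Correct: flip bit 5 of r = 110011101011111 to get c = 110001101011111.


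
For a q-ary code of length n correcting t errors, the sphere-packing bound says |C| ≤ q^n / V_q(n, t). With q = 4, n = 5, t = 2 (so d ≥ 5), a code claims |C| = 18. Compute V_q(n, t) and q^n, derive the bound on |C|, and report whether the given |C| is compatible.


V_q(n, t) = 106, q^n = 1024, Hamming bound = 9, |C| = 18 > bound (violated).

Step 1: Compute V_q(n, t) = Σ_{j=0}^2 C(n, j) (q−1)^j.
  j = 0: C(5,0)·(3)^0 = 1·1 = 1.
  j = 1: C(5,1)·(3)^1 = 5·3 = 15.
  j = 2: C(5,2)·(3)^2 = 10·9 = 90.
  V_q(n, t) = 1 + 15 + 90 = 106.
Step 2: q^n = 4^5 = 1024.
Step 3: Hamming bound ⌊q^n / V_q(n,t)⌋ = ⌊1024/106⌋ = 9.
Step 4: Compare |C| = 18 to 9: violated.
The claimed |C| lies above the Hamming bound, so no 4-ary code of length 5 with d ≥ 5 can have 18 codewords.


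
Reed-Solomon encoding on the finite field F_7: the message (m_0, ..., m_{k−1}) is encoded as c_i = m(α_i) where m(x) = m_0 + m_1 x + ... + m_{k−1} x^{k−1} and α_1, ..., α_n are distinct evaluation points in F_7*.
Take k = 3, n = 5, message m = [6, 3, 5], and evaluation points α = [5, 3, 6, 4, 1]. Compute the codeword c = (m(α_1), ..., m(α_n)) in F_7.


c = [6, 4, 1, 0, 0]

Message polynomial: m(x) = 6 + 3·x + 5·x^2 (mod 7).
For each evaluation point α_i, compute m(α_i) mod 7:
  α_1 = 5: Horner steps 5 → 0 → 6, so m(5) = 6.
  α_2 = 3: Horner steps 5 → 4 → 4, so m(3) = 4.
  α_3 = 6: Horner steps 5 → 5 → 1, so m(6) = 1.
  α_4 = 4: Horner steps 5 → 2 → 0, so m(4) = 0.
  α_5 = 1: Horner steps 5 → 1 → 0, so m(1) = 0.
Codeword c = [6, 4, 1, 0, 0] ∈ F_7^5.


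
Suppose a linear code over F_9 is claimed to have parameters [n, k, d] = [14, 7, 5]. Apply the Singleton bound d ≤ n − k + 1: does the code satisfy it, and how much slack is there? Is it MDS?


Singleton RHS = n − k + 1 = 8, slack = 3, bound satisfied, not MDS.

Singleton bound: d ≤ n − k + 1.
Here n = 14, k = 7, so n − k + 1 = 8.
Given d = 5, check d ≤ 8: YES.
Slack = (n − k + 1) − d = 3.
The code is NOT MDS (slack = 3 > 0).
Description: the claimed parameters are [14, 7, 5]_9; such a code would be non-MDS.


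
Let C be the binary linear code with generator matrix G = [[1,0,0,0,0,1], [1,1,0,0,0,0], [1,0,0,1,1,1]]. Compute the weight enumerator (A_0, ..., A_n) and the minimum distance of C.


Weight distribution: A_0 = 1, A_2 = 4, A_4 = 3. Minimum distance d = 2.

Enumerate all 2^3 = 8 messages m ∈ F_2^3.
For each, compute codeword c = mG in F_2^6, then tally its weight.
  m = 000 → c = 000000, weight = 0.
  m = 100 → c = 100001, weight = 2.
  m = 010 → c = 110000, weight = 2.
  m = 110 → c = 010001, weight = 2.
  m = 001 → c = 100111, weight = 4.
  m = 101 → c = 000110, weight = 2.
  m = 011 → c = 010111, weight = 4.
  m = 111 → c = 110110, weight = 4.
Tally weights:
  weight 0: 1 codewords.
  weight 2: 4 codewords.
  weight 4: 3 codewords.
Minimum distance d = smallest w > 0 with A_w > 0 = 2.
Sanity: Σ A_w = 8 = 2^3 = 8 ✓.


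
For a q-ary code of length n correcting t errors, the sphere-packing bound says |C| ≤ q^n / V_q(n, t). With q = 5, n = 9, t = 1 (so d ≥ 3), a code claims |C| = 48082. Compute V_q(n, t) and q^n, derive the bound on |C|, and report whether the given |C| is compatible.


V_q(n, t) = 37, q^n = 1953125, Hamming bound = 52787, |C| = 48082 ≤ bound (satisfied).

Step 1: Compute V_q(n, t) = Σ_{j=0}^1 C(n, j) (q−1)^j.
  j = 0: C(9,0)·(4)^0 = 1·1 = 1.
  j = 1: C(9,1)·(4)^1 = 9·4 = 36.
  V_q(n, t) = 1 + 36 = 37.
Step 2: q^n = 5^9 = 1953125.
Step 3: Hamming bound ⌊q^n / V_q(n,t)⌋ = ⌊1953125/37⌋ = 52787.
Step 4: Compare |C| = 48082 to 52787: satisfied.
The claimed |C| lies below the Hamming bound.


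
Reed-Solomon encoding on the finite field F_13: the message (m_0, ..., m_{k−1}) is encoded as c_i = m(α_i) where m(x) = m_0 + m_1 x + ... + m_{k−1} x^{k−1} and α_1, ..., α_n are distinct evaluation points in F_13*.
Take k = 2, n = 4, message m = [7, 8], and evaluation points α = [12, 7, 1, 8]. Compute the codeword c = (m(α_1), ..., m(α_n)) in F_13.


c = [12, 11, 2, 6]

Message polynomial: m(x) = 7 + 8·x (mod 13).
For each evaluation point α_i, compute m(α_i) mod 13:
  α_1 = 12: Horner steps 8 → 12, so m(12) = 12.
  α_2 = 7: Horner steps 8 → 11, so m(7) = 11.
  α_3 = 1: Horner steps 8 → 2, so m(1) = 2.
  α_4 = 8: Horner steps 8 → 6, so m(8) = 6.
Codeword c = [12, 11, 2, 6] ∈ F_13^4.


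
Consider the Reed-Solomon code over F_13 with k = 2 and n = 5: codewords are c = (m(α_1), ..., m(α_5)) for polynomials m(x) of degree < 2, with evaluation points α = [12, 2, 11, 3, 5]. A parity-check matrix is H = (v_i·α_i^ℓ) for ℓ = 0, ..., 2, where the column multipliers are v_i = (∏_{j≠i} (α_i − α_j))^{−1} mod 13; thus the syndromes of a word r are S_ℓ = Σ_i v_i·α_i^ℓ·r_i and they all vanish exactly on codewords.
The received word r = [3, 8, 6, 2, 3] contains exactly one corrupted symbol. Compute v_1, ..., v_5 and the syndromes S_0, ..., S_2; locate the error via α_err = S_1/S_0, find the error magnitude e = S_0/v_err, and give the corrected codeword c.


S = (7, 6, 7), error at position 1, error magnitude e = 3, c = [0, 8, 6, 2, 3].

Step 1: column multipliers v_i = (∏_{j≠i}(α_i − α_j))^{−1} mod 13.
  i = 1 (α = 12): (12−2)(12−11)(12−3)(12−5) = 10·1·9·7 = 630 ≡ 6, so v_1 = 6^{−1} = 11 (mod 13).
  i = 2 (α = 2): (2−12)(2−11)(2−3)(2−5) = (−10)·(−9)·(−1)·(−3) = 270 ≡ 10, so v_2 = 10^{−1} = 4 (mod 13).
  i = 3 (α = 11): (11−12)(11−2)(11−3)(11−5) = (−1)·9·8·6 = −432 ≡ 10, so v_3 = 10^{−1} = 4 (mod 13).
  i = 4 (α = 3): (3−12)(3−2)(3−11)(3−5) = (−9)·1·(−8)·(−2) = −144 ≡ 12, so v_4 = 12^{−1} = 12 (mod 13).
  i = 5 (α = 5): (5−12)(5−2)(5−11)(5−3) = (−7)·3·(−6)·2 = 252 ≡ 5, so v_5 = 5^{−1} = 8 (mod 13).
  v = [11, 4, 4, 12, 8].
Step 2: syndromes of r = [3, 8, 6, 2, 3] (all sums mod 13).
  S_0 = Σ v_i r_i = 11·3 + 4·8 + 4·6 + 12·2 + 8·3 = 137 ≡ 7.
  S_1 = Σ v_i α_i r_i = 11·12·3 + 4·2·8 + 4·11·6 + 12·3·2 + 8·5·3 = 916 ≡ 6.
  α_i^2 mod 13 = [1, 4, 4, 9, 12].
  S_2 = Σ v_i α_i^2 r_i = 11·1·3 + 4·4·8 + 4·4·6 + 12·9·2 + 8·12·3 = 761 ≡ 7.
  S = (7, 6, 7) ≠ 0, so r is not a codeword (an error is present).
Step 3: locate the error. For a single error e at position i, S_ℓ = v_i·e·α_i^ℓ, so α_err = S_1/S_0.
  S_0^{−1} = 7^{−1} = 2 (mod 13), so α_err = 6·2 = 12 ≡ 12 = α_1. Error position i = 1.
  Consistency check: S_2/S_1 = 7·11 = 77 ≡ 12 = α_err ✓ (single-error assumption holds).
Step 4: error magnitude e = S_0/v_1 = S_0·∏_{j≠1}(α_1 − α_j) = 7·6 = 42 ≡ 3 (mod 13).
Step 5: correct position 1: c_1 = r_1 − e = 3 − 3 ≡ 0 (mod 13). Hence c = [0, 8, 6, 2, 3].
  Check: interpolating c through the α_i gives m(x) = 7 + 7·x (degree < 2) with m(α_i) = c_i for every i, so c is indeed a codeword.


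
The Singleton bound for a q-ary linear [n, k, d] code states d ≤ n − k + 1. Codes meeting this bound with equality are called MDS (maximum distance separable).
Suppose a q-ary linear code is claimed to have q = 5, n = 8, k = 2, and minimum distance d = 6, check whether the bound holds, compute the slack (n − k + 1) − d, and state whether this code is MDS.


Singleton RHS = n − k + 1 = 7, slack = 1, bound satisfied, not MDS.

Singleton bound: d ≤ n − k + 1.
Here n = 8, k = 2, so n − k + 1 = 7.
Given d = 6, check d ≤ 7: YES.
Slack = (n − k + 1) − d = 1.
The code is NOT MDS (slack = 1 > 0).
Description: the claimed parameters are [8, 2, 6]_5; such a code would be non-MDS.


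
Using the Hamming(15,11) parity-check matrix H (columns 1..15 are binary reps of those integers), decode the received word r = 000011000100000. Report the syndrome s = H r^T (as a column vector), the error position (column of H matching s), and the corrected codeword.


s = (1, 0, 0, 1)^T, error position = 9, corrected codeword c = 000011001100000

Compute s = H r^T mod 2 one row at a time:
  s_1 = 0 + 0 + 1 + 0 + 0 + 0 + 0 + 0 = 1 ≡ 1 (mod 2).
  s_2 = 0 + 1 + 1 + 0 + 0 + 0 + 0 + 0 = 2 ≡ 0 (mod 2).
  s_3 = 0 + 0 + 1 + 0 + 1 + 0 + 0 + 0 = 2 ≡ 0 (mod 2).
  s_4 = 0 + 0 + 1 + 0 + 0 + 0 + 0 + 0 = 1 ≡ 1 (mod 2).
s = (1, 0, 0, 1)^T — this equals column 9 of H (binary 1001), so error is at position 9.
Correct: flip bit 9 of r = 000011000100000 to get c = 000011001100000.


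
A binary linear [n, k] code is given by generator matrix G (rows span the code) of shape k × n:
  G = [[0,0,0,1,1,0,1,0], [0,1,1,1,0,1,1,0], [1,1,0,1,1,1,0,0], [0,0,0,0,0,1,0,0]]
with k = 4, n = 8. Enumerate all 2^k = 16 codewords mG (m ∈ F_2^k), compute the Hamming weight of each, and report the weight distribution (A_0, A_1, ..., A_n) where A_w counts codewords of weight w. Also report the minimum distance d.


Weight distribution: A_0 = 1, A_1 = 1, A_3 = 4, A_4 = 7, A_5 = 3. Minimum distance d = 1.

Enumerate all 2^4 = 16 messages m ∈ F_2^4.
For each, compute codeword c = mG in F_2^8, then tally its weight.
  m = 0000 → c = 00000000, weight = 0.
  m = 1000 → c = 00011010, weight = 3.
  m = 0100 → c = 01110110, weight = 5.
  m = 1100 → c = 01101100, weight = 4.
  m = 0010 → c = 11011100, weight = 5.
  m = 1010 → c = 11000110, weight = 4.
  m = 0110 → c = 10101010, weight = 4.
  m = 1110 → c = 10110000, weight = 3.
  m = 0001 → c = 00000100, weight = 1.
  m = 1001 → c = 00011110, weight = 4.
  m = 0101 → c = 01110010, weight = 4.
  m = 1101 → c = 01101000, weight = 3.
  m = 0011 → c = 11011000, weight = 4.
  m = 1011 → c = 11000010, weight = 3.
  m = 0111 → c = 10101110, weight = 5.
  m = 1111 → c = 10110100, weight = 4.
Tally weights:
  weight 0: 1 codewords.
  weight 1: 1 codewords.
  weight 3: 4 codewords.
  weight 4: 7 codewords.
  weight 5: 3 codewords.
Minimum distance d = smallest w > 0 with A_w > 0 = 1.
Sanity: Σ A_w = 16 = 2^4 = 16 ✓.


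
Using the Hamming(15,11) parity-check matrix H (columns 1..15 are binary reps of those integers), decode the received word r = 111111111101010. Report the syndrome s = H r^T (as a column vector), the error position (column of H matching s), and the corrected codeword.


s = (1, 0, 0, 1)^T, error position = 9, corrected codeword c = 111111110101010

Compute s = H r^T mod 2 one row at a time:
  s_1 = 1 + 1 + 1 + 0 + 1 + 0 + 1 + 0 = 5 ≡ 1 (mod 2).
  s_2 = 1 + 1 + 1 + 1 + 1 + 0 + 1 + 0 = 6 ≡ 0 (mod 2).
  s_3 = 1 + 1 + 1 + 1 + 1 + 0 + 1 + 0 = 6 ≡ 0 (mod 2).
  s_4 = 1 + 1 + 1 + 1 + 1 + 0 + 0 + 0 = 5 ≡ 1 (mod 2).
s = (1, 0, 0, 1)^T — this equals column 9 of H (binary 1001), so error is at position 9.
Correct: flip bit 9 of r = 111111111101010 to get c = 111111110101010.


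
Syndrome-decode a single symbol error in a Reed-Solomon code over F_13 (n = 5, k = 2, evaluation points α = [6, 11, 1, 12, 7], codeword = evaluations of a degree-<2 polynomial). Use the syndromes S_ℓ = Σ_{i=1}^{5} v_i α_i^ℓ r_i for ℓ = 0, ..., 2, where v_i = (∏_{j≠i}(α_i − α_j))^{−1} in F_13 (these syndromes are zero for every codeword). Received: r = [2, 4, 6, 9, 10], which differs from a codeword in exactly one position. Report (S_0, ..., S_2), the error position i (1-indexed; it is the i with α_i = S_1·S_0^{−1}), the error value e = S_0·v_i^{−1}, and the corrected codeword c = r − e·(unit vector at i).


S = (6, 10, 8), error at position 1, error magnitude e = 10, c = [5, 4, 6, 9, 10].

Step 1: column multipliers v_i = (∏_{j≠i}(α_i − α_j))^{−1} mod 13.
  i = 1 (α = 6): (6−11)(6−1)(6−12)(6−7) = (−5)·5·(−6)·(−1) = −150 ≡ 6, so v_1 = 6^{−1} = 11 (mod 13).
  i = 2 (α = 11): (11−6)(11−1)(11−12)(11−7) = 5·10·(−1)·4 = −200 ≡ 8, so v_2 = 8^{−1} = 5 (mod 13).
  i = 3 (α = 1): (1−6)(1−11)(1−12)(1−7) = (−5)·(−10)·(−11)·(−6) = 3300 ≡ 11, so v_3 = 11^{−1} = 6 (mod 13).
  i = 4 (α = 12): (12−6)(12−11)(12−1)(12−7) = 6·1·11·5 = 330 ≡ 5, so v_4 = 5^{−1} = 8 (mod 13).
  i = 5 (α = 7): (7−6)(7−11)(7−1)(7−12) = 1·(−4)·6·(−5) = 120 ≡ 3, so v_5 = 3^{−1} = 9 (mod 13).
  v = [11, 5, 6, 8, 9].
Step 2: syndromes of r = [2, 4, 6, 9, 10] (all sums mod 13).
  S_0 = Σ v_i r_i = 11·2 + 5·4 + 6·6 + 8·9 + 9·10 = 240 ≡ 6.
  S_1 = Σ v_i α_i r_i = 11·6·2 + 5·11·4 + 6·1·6 + 8·12·9 + 9·7·10 = 1882 ≡ 10.
  α_i^2 mod 13 = [10, 4, 1, 1, 10].
  S_2 = Σ v_i α_i^2 r_i = 11·10·2 + 5·4·4 + 6·1·6 + 8·1·9 + 9·10·10 = 1308 ≡ 8.
  S = (6, 10, 8) ≠ 0, so r is not a codeword (an error is present).
Step 3: locate the error. For a single error e at position i, S_ℓ = v_i·e·α_i^ℓ, so α_err = S_1/S_0.
  S_0^{−1} = 6^{−1} = 11 (mod 13), so α_err = 10·11 = 110 ≡ 6 = α_1. Error position i = 1.
  Consistency check: S_2/S_1 = 8·4 = 32 ≡ 6 = α_err ✓ (single-error assumption holds).
Step 4: error magnitude e = S_0/v_1 = S_0·∏_{j≠1}(α_1 − α_j) = 6·6 = 36 ≡ 10 (mod 13).
Step 5: correct position 1: c_1 = r_1 − e = 2 − 10 ≡ 5 (mod 13). Hence c = [5, 4, 6, 9, 10].
  Check: interpolating c through the α_i gives m(x) = 1 + 5·x (degree < 2) with m(α_i) = c_i for every i, so c is indeed a codeword.


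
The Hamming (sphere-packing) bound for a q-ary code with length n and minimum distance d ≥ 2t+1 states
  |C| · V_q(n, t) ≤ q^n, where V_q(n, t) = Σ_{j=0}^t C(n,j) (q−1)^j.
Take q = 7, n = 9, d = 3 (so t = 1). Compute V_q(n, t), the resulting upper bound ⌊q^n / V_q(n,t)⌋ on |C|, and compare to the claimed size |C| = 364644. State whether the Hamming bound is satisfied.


V_q(n, t) = 55, q^n = 40353607, Hamming bound = 733701, |C| = 364644 ≤ bound (satisfied).

Step 1: Compute V_q(n, t) = Σ_{j=0}^1 C(n, j) (q−1)^j.
  j = 0: C(9,0)·(6)^0 = 1·1 = 1.
  j = 1: C(9,1)·(6)^1 = 9·6 = 54.
  V_q(n, t) = 1 + 54 = 55.
Step 2: q^n = 7^9 = 40353607.
Step 3: Hamming bound ⌊q^n / V_q(n,t)⌋ = ⌊40353607/55⌋ = 733701.
Step 4: Compare |C| = 364644 to 733701: satisfied.
The claimed |C| lies below the Hamming bound.


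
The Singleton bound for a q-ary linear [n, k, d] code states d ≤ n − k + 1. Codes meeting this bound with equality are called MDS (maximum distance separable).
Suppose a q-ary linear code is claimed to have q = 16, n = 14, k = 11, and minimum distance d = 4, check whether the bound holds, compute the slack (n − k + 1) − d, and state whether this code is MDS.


Singleton RHS = n − k + 1 = 4, slack = 0, bound satisfied, MDS.

Singleton bound: d ≤ n − k + 1.
Here n = 14, k = 11, so n − k + 1 = 4.
Given d = 4, check d ≤ 4: YES.
Slack = (n − k + 1) − d = 0.
The code is MDS (slack = 0).
Description: the claimed parameters are [14, 11, 4]_16; such a code would be MDS (meets Singleton bound).


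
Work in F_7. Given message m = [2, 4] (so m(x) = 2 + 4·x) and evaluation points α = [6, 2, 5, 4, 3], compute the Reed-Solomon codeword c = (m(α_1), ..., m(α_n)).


c = [5, 3, 1, 4, 0]

Message polynomial: m(x) = 2 + 4·x (mod 7).
For each evaluation point α_i, compute m(α_i) mod 7:
  α_1 = 6: Horner steps 4 → 5, so m(6) = 5.
  α_2 = 2: Horner steps 4 → 3, so m(2) = 3.
  α_3 = 5: Horner steps 4 → 1, so m(5) = 1.
  α_4 = 4: Horner steps 4 → 4, so m(4) = 4.
  α_5 = 3: Horner steps 4 → 0, so m(3) = 0.
Codeword c = [5, 3, 1, 4, 0] ∈ F_7^5.


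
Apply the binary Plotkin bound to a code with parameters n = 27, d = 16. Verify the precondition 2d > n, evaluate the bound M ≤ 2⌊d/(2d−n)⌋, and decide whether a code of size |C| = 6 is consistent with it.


Plotkin bound M ≤ 6; given |C| = 6 ≤ bound (satisfied).

Check applicability: 2d = 32, n = 27.
2d − n = 5 > 0, so Plotkin applies.
Compute d/(2d−n) = 16/5 ≈ 3.2000.
⌊d/(2d−n)⌋ = 3.
Plotkin bound: M ≤ 2·3 = 6.
Given |C| = 6, check: satisfied.
This |C| is at the Plotkin bound.


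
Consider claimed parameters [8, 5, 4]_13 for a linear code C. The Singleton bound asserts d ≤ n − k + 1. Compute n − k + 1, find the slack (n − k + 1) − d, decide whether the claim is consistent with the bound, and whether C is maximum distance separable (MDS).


Singleton RHS = n − k + 1 = 4, slack = 0, bound satisfied, MDS.

Singleton bound: d ≤ n − k + 1.
Here n = 8, k = 5, so n − k + 1 = 4.
Given d = 4, check d ≤ 4: YES.
Slack = (n − k + 1) − d = 0.
The code is MDS (slack = 0).
Description: the claimed parameters are [8, 5, 4]_13; such a code would be MDS (meets Singleton bound).


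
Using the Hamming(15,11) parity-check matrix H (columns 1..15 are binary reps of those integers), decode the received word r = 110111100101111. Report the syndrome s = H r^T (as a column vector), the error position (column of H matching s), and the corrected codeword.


s = (1, 0, 0, 1)^T, error position = 9, corrected codeword c = 110111101101111

Compute s = H r^T mod 2 one row at a time:
  s_1 = 0 + 0 + 1 + 0 + 1 + 1 + 1 + 1 = 5 ≡ 1 (mod 2).
  s_2 = 1 + 1 + 1 + 1 + 1 + 1 + 1 + 1 = 8 ≡ 0 (mod 2).
  s_3 = 1 + 0 + 1 + 1 + 1 + 0 + 1 + 1 = 6 ≡ 0 (mod 2).
  s_4 = 1 + 0 + 1 + 1 + 0 + 0 + 1 + 1 = 5 ≡ 1 (mod 2).
s = (1, 0, 0, 1)^T — this equals column 9 of H (binary 1001), so error is at position 9.
Correct: flip bit 9 of r = 110111100101111 to get c = 110111101101111.


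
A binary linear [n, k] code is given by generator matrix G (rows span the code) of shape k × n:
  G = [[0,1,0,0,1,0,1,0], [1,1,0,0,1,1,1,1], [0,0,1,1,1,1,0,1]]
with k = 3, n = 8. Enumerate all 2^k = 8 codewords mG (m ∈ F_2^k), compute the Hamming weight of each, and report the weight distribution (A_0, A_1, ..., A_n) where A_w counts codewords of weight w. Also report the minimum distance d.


Weight distribution: A_0 = 1, A_3 = 2, A_4 = 1, A_5 = 2, A_6 = 2. Minimum distance d = 3.

Enumerate all 2^3 = 8 messages m ∈ F_2^3.
For each, compute codeword c = mG in F_2^8, then tally its weight.
  m = 000 → c = 00000000, weight = 0.
  m = 100 → c = 01001010, weight = 3.
  m = 010 → c = 11001111, weight = 6.
  m = 110 → c = 10000101, weight = 3.
  m = 001 → c = 00111101, weight = 5.
  m = 101 → c = 01110111, weight = 6.
  m = 011 → c = 11110010, weight = 5.
  m = 111 → c = 10111000, weight = 4.
Tally weights:
  weight 0: 1 codewords.
  weight 3: 2 codewords.
  weight 4: 1 codewords.
  weight 5: 2 codewords.
  weight 6: 2 codewords.
Minimum distance d = smallest w > 0 with A_w > 0 = 3.
Sanity: Σ A_w = 8 = 2^3 = 8 ✓.


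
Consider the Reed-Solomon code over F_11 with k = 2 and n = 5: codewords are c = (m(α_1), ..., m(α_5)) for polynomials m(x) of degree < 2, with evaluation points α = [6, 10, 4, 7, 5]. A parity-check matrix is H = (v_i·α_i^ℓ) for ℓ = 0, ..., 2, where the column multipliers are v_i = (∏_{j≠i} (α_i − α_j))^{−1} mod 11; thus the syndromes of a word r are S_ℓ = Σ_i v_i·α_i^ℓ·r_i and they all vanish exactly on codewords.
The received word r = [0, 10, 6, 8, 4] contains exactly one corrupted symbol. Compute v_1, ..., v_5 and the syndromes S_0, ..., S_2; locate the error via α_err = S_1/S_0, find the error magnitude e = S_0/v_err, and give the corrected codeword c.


S = (1, 5, 3), error at position 5, error magnitude e = 1, c = [0, 10, 6, 8, 3].

Step 1: column multipliers v_i = (∏_{j≠i}(α_i − α_j))^{−1} mod 11.
  i = 1 (α = 6): (6−10)(6−4)(6−7)(6−5) = (−4)·2·(−1)·1 = 8 ≡ 8, so v_1 = 8^{−1} = 7 (mod 11).
  i = 2 (α = 10): (10−6)(10−4)(10−7)(10−5) = 4·6·3·5 = 360 ≡ 8, so v_2 = 8^{−1} = 7 (mod 11).
  i = 3 (α = 4): (4−6)(4−10)(4−7)(4−5) = (−2)·(−6)·(−3)·(−1) = 36 ≡ 3, so v_3 = 3^{−1} = 4 (mod 11).
  i = 4 (α = 7): (7−6)(7−10)(7−4)(7−5) = 1·(−3)·3·2 = −18 ≡ 4, so v_4 = 4^{−1} = 3 (mod 11).
  i = 5 (α = 5): (5−6)(5−10)(5−4)(5−7) = (−1)·(−5)·1·(−2) = −10 ≡ 1, so v_5 = 1^{−1} = 1 (mod 11).
  v = [7, 7, 4, 3, 1].
Step 2: syndromes of r = [0, 10, 6, 8, 4] (all sums mod 11).
  S_0 = Σ v_i r_i = 7·0 + 7·10 + 4·6 + 3·8 + 1·4 = 122 ≡ 1.
  S_1 = Σ v_i α_i r_i = 7·6·0 + 7·10·10 + 4·4·6 + 3·7·8 + 1·5·4 = 984 ≡ 5.
  α_i^2 mod 11 = [3, 1, 5, 5, 3].
  S_2 = Σ v_i α_i^2 r_i = 7·3·0 + 7·1·10 + 4·5·6 + 3·5·8 + 1·3·4 = 322 ≡ 3.
  S = (1, 5, 3) ≠ 0, so r is not a codeword (an error is present).
Step 3: locate the error. For a single error e at position i, S_ℓ = v_i·e·α_i^ℓ, so α_err = S_1/S_0.
  S_0^{−1} = 1^{−1} = 1 (mod 11), so α_err = 5·1 = 5 ≡ 5 = α_5. Error position i = 5.
  Consistency check: S_2/S_1 = 3·9 = 27 ≡ 5 = α_err ✓ (single-error assumption holds).
Step 4: error magnitude e = S_0/v_5 = S_0·∏_{j≠5}(α_5 − α_j) = 1·1 = 1 ≡ 1 (mod 11).
Step 5: correct position 5: c_5 = r_5 − e = 4 − 1 ≡ 3 (mod 11). Hence c = [0, 10, 6, 8, 3].
  Check: interpolating c through the α_i gives m(x) = 7 + 8·x (degree < 2) with m(α_i) = c_i for every i, so c is indeed a codeword.


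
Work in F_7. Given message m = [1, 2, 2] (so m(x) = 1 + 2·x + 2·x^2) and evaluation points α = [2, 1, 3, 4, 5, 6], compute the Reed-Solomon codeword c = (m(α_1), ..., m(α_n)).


c = [6, 5, 4, 6, 5, 1]

Message polynomial: m(x) = 1 + 2·x + 2·x^2 (mod 7).
For each evaluation point α_i, compute m(α_i) mod 7:
  α_1 = 2: Horner steps 2 → 6 → 6, so m(2) = 6.
  α_2 = 1: Horner steps 2 → 4 → 5, so m(1) = 5.
  α_3 = 3: Horner steps 2 → 1 → 4, so m(3) = 4.
  α_4 = 4: Horner steps 2 → 3 → 6, so m(4) = 6.
  α_5 = 5: Horner steps 2 → 5 → 5, so m(5) = 5.
  α_6 = 6: Horner steps 2 → 0 → 1, so m(6) = 1.
Codeword c = [6, 5, 4, 6, 5, 1] ∈ F_7^6.


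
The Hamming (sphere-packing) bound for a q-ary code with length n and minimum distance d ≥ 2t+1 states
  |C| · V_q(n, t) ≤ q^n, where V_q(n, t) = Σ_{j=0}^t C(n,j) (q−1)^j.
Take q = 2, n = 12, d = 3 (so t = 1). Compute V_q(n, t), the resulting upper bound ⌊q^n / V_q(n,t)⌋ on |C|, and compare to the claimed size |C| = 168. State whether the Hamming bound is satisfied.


V_q(n, t) = 13, q^n = 4096, Hamming bound = 315, |C| = 168 ≤ bound (satisfied).

Step 1: Compute V_q(n, t) = Σ_{j=0}^1 C(n, j) (q−1)^j.
  j = 0: C(12,0)·(1)^0 = 1·1 = 1.
  j = 1: C(12,1)·(1)^1 = 12·1 = 12.
  V_q(n, t) = 1 + 12 = 13.
Step 2: q^n = 2^12 = 4096.
Step 3: Hamming bound ⌊q^n / V_q(n,t)⌋ = ⌊4096/13⌋ = 315.
Step 4: Compare |C| = 168 to 315: satisfied.
The claimed |C| lies below the Hamming bound.


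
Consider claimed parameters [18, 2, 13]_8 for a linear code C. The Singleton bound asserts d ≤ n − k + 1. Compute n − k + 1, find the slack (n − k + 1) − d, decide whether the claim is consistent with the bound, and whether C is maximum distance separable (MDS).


Singleton RHS = n − k + 1 = 17, slack = 4, bound satisfied, not MDS.

Singleton bound: d ≤ n − k + 1.
Here n = 18, k = 2, so n − k + 1 = 17.
Given d = 13, check d ≤ 17: YES.
Slack = (n − k + 1) − d = 4.
The code is NOT MDS (slack = 4 > 0).
Description: the claimed parameters are [18, 2, 13]_8; such a code would be non-MDS.


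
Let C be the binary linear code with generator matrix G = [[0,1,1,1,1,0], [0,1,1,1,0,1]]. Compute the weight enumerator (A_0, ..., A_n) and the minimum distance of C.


Weight distribution: A_0 = 1, A_2 = 1, A_4 = 2. Minimum distance d = 2.

Enumerate all 2^2 = 4 messages m ∈ F_2^2.
For each, compute codeword c = mG in F_2^6, then tally its weight.
  m = 00 → c = 000000, weight = 0.
  m = 10 → c = 011110, weight = 4.
  m = 01 → c = 011101, weight = 4.
  m = 11 → c = 000011, weight = 2.
Tally weights:
  weight 0: 1 codewords.
  weight 2: 1 codewords.
  weight 4: 2 codewords.
Minimum distance d = smallest w > 0 with A_w > 0 = 2.
Sanity: Σ A_w = 4 = 2^2 = 4 ✓.


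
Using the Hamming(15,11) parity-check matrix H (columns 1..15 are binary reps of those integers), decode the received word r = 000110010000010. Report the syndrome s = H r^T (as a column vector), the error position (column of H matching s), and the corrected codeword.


s = (0, 1, 1, 1)^T, error position = 7, corrected codeword c = 000110110000010

Compute s = H r^T mod 2 one row at a time:
  s_1 = 1 + 0 + 0 + 0 + 0 + 0 + 1 + 0 = 2 ≡ 0 (mod 2).
  s_2 = 1 + 1 + 0 + 0 + 0 + 0 + 1 + 0 = 3 ≡ 1 (mod 2).
  s_3 = 0 + 0 + 0 + 0 + 0 + 0 + 1 + 0 = 1 ≡ 1 (mod 2).
  s_4 = 0 + 0 + 1 + 0 + 0 + 0 + 0 + 0 = 1 ≡ 1 (mod 2).
s = (0, 1, 1, 1)^T — this equals column 7 of H (binary 0111), so error is at position 7.
Correct: flip bit 7 of r = 000110010000010 to get c = 000110110000010.


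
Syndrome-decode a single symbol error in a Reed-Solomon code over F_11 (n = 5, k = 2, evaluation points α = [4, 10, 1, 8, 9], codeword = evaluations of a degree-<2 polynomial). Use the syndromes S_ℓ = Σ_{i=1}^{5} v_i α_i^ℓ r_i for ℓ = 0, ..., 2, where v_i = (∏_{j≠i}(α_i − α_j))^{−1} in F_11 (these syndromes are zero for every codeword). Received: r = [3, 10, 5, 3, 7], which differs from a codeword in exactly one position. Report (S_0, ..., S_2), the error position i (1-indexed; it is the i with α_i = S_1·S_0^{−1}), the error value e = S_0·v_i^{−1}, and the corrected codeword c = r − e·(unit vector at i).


S = (10, 3, 2), error at position 4, error magnitude e = 10, c = [3, 10, 5, 4, 7].

Step 1: column multipliers v_i = (∏_{j≠i}(α_i − α_j))^{−1} mod 11.
  i = 1 (α = 4): (4−10)(4−1)(4−8)(4−9) = (−6)·3·(−4)·(−5) = −360 ≡ 3, so v_1 = 3^{−1} = 4 (mod 11).
  i = 2 (α = 10): (10−4)(10−1)(10−8)(10−9) = 6·9·2·1 = 108 ≡ 9, so v_2 = 9^{−1} = 5 (mod 11).
  i = 3 (α = 1): (1−4)(1−10)(1−8)(1−9) = (−3)·(−9)·(−7)·(−8) = 1512 ≡ 5, so v_3 = 5^{−1} = 9 (mod 11).
  i = 4 (α = 8): (8−4)(8−10)(8−1)(8−9) = 4·(−2)·7·(−1) = 56 ≡ 1, so v_4 = 1^{−1} = 1 (mod 11).
  i = 5 (α = 9): (9−4)(9−10)(9−1)(9−8) = 5·(−1)·8·1 = −40 ≡ 4, so v_5 = 4^{−1} = 3 (mod 11).
  v = [4, 5, 9, 1, 3].
Step 2: syndromes of r = [3, 10, 5, 3, 7] (all sums mod 11).
  S_0 = Σ v_i r_i = 4·3 + 5·10 + 9·5 + 1·3 + 3·7 = 131 ≡ 10.
  S_1 = Σ v_i α_i r_i = 4·4·3 + 5·10·10 + 9·1·5 + 1·8·3 + 3·9·7 = 806 ≡ 3.
  α_i^2 mod 11 = [5, 1, 1, 9, 4].
  S_2 = Σ v_i α_i^2 r_i = 4·5·3 + 5·1·10 + 9·1·5 + 1·9·3 + 3·4·7 = 266 ≡ 2.
  S = (10, 3, 2) ≠ 0, so r is not a codeword (an error is present).
Step 3: locate the error. For a single error e at position i, S_ℓ = v_i·e·α_i^ℓ, so α_err = S_1/S_0.
  S_0^{−1} = 10^{−1} = 10 (mod 11), so α_err = 3·10 = 30 ≡ 8 = α_4. Error position i = 4.
  Consistency check: S_2/S_1 = 2·4 = 8 ≡ 8 = α_err ✓ (single-error assumption holds).
Step 4: error magnitude e = S_0/v_4 = S_0·∏_{j≠4}(α_4 − α_j) = 10·1 = 10 ≡ 10 (mod 11).
Step 5: correct position 4: c_4 = r_4 − e = 3 − 10 ≡ 4 (mod 11). Hence c = [3, 10, 5, 4, 7].
  Check: interpolating c through the α_i gives m(x) = 2 + 3·x (degree < 2) with m(α_i) = c_i for every i, so c is indeed a codeword.


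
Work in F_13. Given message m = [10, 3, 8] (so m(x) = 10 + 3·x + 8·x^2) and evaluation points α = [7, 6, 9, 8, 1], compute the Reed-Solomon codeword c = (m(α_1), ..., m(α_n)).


c = [7, 4, 9, 0, 8]

Message polynomial: m(x) = 10 + 3·x + 8·x^2 (mod 13).
For each evaluation point α_i, compute m(α_i) mod 13:
  α_1 = 7: Horner steps 8 → 7 → 7, so m(7) = 7.
  α_2 = 6: Horner steps 8 → 12 → 4, so m(6) = 4.
  α_3 = 9: Horner steps 8 → 10 → 9, so m(9) = 9.
  α_4 = 8: Horner steps 8 → 2 → 0, so m(8) = 0.
  α_5 = 1: Horner steps 8 → 11 → 8, so m(1) = 8.
Codeword c = [7, 4, 9, 0, 8] ∈ F_13^5.
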